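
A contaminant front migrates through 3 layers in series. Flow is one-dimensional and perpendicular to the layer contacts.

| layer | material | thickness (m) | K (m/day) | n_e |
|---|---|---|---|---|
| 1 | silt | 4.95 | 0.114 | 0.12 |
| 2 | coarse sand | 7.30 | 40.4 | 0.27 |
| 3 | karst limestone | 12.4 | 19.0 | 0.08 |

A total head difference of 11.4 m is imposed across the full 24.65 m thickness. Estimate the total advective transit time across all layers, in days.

13.8

With flow normal to the layers, continuity requires the same specific discharge q through every layer.
Σ(b_i/K_i) = 4.95/0.114 + 7.30/40.4 + 12.4/19.0 = 44.25 d.
q = Δh / Σ(b_i/K_i) = 11.4 / 44.25 = 0.2576 m/day.
In each layer the seepage velocity is v_i = q/n_i, so the layer transit time is t_i = b_i·n_i / q:
  layer 1 (silt): t_1 = 4.95 × 0.12 / 0.2576 = 2.306 d
  layer 2 (coarse sand): t_2 = 7.30 × 0.27 / 0.2576 = 7.651 d
  layer 3 (karst limestone): t_3 = 12.4 × 0.08 / 0.2576 = 3.851 d
Total t = Σ t_i = 13.81 days.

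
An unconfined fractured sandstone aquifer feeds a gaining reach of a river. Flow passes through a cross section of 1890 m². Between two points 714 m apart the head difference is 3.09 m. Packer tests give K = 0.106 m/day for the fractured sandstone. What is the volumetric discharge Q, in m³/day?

0.867

Hydraulic gradient i = Δh / L = 3.09 / 714 = 0.004328.
Darcy's law: Q = K · A · i = 0.1060 × 1890 × 0.004328 = 0.8670 m³/day.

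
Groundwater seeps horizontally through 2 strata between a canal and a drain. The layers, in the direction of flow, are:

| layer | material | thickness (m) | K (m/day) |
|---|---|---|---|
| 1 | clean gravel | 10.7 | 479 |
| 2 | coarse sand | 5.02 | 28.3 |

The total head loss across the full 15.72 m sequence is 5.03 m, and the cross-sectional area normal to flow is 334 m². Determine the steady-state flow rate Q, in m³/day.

8410

Flow is perpendicular to layering, so the layers act in series and the equivalent K is the thickness-weighted harmonic mean.
Total thickness L = 10.7 + 5.02 = 15.72 m.
Σ(b_i/K_i) = 10.7/479 + 5.02/28.3 = 0.1997 d.
K_eq = L / Σ(b_i/K_i) = 15.72 / 0.1997 = 78.71 m/day.
Q = K_eq · A · (Δh/L) = 78.71 × 334 × (5.03/15.72) = 8412 m³/day.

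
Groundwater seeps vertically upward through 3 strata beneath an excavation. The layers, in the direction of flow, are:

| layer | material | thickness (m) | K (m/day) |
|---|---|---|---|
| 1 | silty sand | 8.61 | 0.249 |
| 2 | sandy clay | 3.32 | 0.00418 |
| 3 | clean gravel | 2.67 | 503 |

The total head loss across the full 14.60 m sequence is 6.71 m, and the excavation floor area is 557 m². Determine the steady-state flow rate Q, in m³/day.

Flow is perpendicular to layering, so the layers act in series and the equivalent K is the thickness-weighted harmonic mean.
Total thickness L = 8.61 + 3.32 + 2.67 = 14.60 m.
Σ(b_i/K_i) = 8.61/0.249 + 3.32/0.00418 + 2.67/503 = 828.8 d.
K_eq = L / Σ(b_i/K_i) = 14.60 / 828.8 = 0.01761 m/day.
Q = K_eq · A · (Δh/L) = 0.01761 × 557 × (6.71/14.60) = 4.509 m³/day.

4.51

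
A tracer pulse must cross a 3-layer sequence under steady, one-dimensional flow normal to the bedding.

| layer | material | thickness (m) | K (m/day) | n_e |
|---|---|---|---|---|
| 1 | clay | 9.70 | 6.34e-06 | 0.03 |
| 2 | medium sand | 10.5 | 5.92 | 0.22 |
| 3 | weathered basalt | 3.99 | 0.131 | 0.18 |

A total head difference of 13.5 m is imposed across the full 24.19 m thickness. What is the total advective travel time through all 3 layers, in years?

1030

With flow normal to the layers, continuity requires the same specific discharge q through every layer.
Σ(b_i/K_i) = 9.70/6.34e-06 + 10.5/5.92 + 3.99/0.131 = 1.530e+06 d.
q = Δh / Σ(b_i/K_i) = 13.5 / 1.530e+06 = 8.824e-06 m/day.
In each layer the seepage velocity is v_i = q/n_i, so the layer transit time is t_i = b_i·n_i / q:
  layer 1 (clay): t_1 = 9.70 × 0.03 / 8.824e-06 = 32980 d
  layer 2 (medium sand): t_2 = 10.5 × 0.22 / 8.824e-06 = 2.618e+05 d
  layer 3 (weathered basalt): t_3 = 3.99 × 0.18 / 8.824e-06 = 81396 d
Total t = Σ t_i = 3.762e+05 days = 1030 years.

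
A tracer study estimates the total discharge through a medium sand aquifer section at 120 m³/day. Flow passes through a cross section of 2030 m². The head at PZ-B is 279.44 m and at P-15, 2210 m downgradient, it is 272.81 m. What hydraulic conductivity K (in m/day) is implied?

Hydraulic gradient i = (279.44 − 272.81) / 2210 = 6.63 / 2210 = 0.003000.
From Q = K·A·i, K = Q / (A·i) = 120 / (2030 × 0.003000) = 19.70 m/day.

19.7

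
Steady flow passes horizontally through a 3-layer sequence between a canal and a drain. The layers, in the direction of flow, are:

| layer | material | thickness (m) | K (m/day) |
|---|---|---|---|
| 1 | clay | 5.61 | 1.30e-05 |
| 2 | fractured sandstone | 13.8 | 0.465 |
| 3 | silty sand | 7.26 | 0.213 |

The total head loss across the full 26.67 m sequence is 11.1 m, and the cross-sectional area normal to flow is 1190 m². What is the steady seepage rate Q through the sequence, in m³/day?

Flow is perpendicular to layering, so the layers act in series and the equivalent K is the thickness-weighted harmonic mean.
Total thickness L = 5.61 + 13.8 + 7.26 = 26.67 m.
Σ(b_i/K_i) = 5.61/1.30e-05 + 13.8/0.465 + 7.26/0.213 = 4.316e+05 d.
K_eq = L / Σ(b_i/K_i) = 26.67 / 4.316e+05 = 6.179e-05 m/day.
Q = K_eq · A · (Δh/L) = 6.179e-05 × 1190 × (11.1/26.67) = 0.03060 m³/day.

0.0306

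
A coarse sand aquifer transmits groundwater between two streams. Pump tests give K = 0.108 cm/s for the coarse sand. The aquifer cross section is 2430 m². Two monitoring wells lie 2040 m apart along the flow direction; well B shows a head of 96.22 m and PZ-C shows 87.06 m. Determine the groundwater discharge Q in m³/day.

Convert K: 0.108 cm/s × 864 = 93.31 m/day.
Hydraulic gradient i = (96.22 − 87.06) / 2040 = 9.16 / 2040 = 0.004490.
Darcy's law: Q = K · A · i = 93.31 × 2430 × 0.004490 = 1018 m³/day.

1020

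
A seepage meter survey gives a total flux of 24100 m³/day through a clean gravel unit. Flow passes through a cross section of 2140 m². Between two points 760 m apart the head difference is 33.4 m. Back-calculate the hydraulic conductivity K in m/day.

Hydraulic gradient i = Δh / L = 33.4 / 760 = 0.04395.
From Q = K·A·i, K = Q / (A·i) = 24100 / (2140 × 0.04395) = 256.3 m/day.

256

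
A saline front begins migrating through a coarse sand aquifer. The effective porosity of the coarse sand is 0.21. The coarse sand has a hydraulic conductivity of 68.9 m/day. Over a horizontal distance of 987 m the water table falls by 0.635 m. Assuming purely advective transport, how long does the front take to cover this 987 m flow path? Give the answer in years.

12.8

Hydraulic gradient i = Δh / L = 0.635 / 987 = 0.0006434.
Darcy flux q = K · i = 68.90 × 0.0006434 = 0.04433 m/day.
Seepage velocity v = q / n_e = 0.04433 / 0.21 = 0.2111 m/day.
Travel time t = L / v = 987 / 0.2111 = 4676 days = 12.80 years.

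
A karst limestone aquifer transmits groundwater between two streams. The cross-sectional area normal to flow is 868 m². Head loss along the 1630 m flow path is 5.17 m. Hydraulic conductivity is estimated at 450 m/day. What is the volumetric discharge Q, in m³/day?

Hydraulic gradient i = Δh / L = 5.17 / 1630 = 0.003172.
Darcy's law: Q = K · A · i = 450.0 × 868.0 × 0.003172 = 1239 m³/day.

1240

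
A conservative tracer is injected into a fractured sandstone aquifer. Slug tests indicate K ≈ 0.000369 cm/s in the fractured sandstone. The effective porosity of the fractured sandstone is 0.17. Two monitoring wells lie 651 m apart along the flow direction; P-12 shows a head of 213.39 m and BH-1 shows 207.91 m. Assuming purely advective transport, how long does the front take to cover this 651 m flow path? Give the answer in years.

113

Convert K: 0.000369 cm/s × 864 = 0.3188 m/day.
Hydraulic gradient i = (213.39 − 207.91) / 651 = 5.48 / 651 = 0.008418.
Darcy flux q = K · i = 0.3188 × 0.008418 = 0.002684 m/day.
Seepage velocity v = q / n_e = 0.002684 / 0.17 = 0.01579 m/day.
Travel time t = L / v = 651 / 0.01579 = 41237 days = 112.9 years.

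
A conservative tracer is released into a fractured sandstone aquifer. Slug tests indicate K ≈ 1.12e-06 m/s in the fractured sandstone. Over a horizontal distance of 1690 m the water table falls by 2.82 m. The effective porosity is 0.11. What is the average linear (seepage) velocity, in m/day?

Convert K: 1.12e-06 m/s × 86400 = 0.09677 m/day.
Hydraulic gradient i = Δh / L = 2.82 / 1690 = 0.001669.
Darcy flux q = K · i = 0.09677 × 0.001669 = 0.0001615 m/day.
Seepage velocity v = q / n_e = 0.0001615 / 0.11 = 0.001468 m/day.

0.00147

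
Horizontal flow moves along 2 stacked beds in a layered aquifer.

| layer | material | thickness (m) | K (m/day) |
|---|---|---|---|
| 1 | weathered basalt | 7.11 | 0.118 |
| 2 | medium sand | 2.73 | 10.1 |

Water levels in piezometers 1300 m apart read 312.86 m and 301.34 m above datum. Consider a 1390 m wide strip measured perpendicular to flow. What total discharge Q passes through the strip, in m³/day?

Flow is parallel to layering, so each bed carries its own Darcy discharge and the transmissivities add.
Σ(K_i·b_i) = 0.118×7.11 + 10.1×2.73 = 28.41 m²/day.
Hydraulic gradient i = (312.86 − 301.34) / 1300 = 11.52 / 1300 = 0.008862.
Q = Σ(K_i·b_i) · W · i = 28.41 × 1390 × 0.008862 = 350.0 m³/day.

350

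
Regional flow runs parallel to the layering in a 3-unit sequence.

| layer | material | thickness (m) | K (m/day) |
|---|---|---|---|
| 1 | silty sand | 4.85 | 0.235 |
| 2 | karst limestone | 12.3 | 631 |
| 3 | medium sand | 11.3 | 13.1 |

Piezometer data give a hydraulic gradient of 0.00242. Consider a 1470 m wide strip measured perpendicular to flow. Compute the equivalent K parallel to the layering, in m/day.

Flow is parallel to layering, so each bed carries its own Darcy discharge and the transmissivities add.
Σ(K_i·b_i) = 0.235×4.85 + 631×12.3 + 13.1×11.3 = 7910 m²/day.
Total thickness b = 28.45 m, so K_eq = Σ(K_i·b_i)/b = 278.0 m/day.

278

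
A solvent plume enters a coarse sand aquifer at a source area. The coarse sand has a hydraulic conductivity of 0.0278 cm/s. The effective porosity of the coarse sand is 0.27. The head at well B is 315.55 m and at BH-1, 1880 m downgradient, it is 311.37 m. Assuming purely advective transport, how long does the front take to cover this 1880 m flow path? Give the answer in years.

Convert K: 0.0278 cm/s × 864 = 24.02 m/day.
Hydraulic gradient i = (315.55 − 311.37) / 1880 = 4.18 / 1880 = 0.002223.
Darcy flux q = K · i = 24.02 × 0.002223 = 0.05340 m/day.
Seepage velocity v = q / n_e = 0.05340 / 0.27 = 0.1978 m/day.
Travel time t = L / v = 1880 / 0.1978 = 9505 days = 26.02 years.

26.0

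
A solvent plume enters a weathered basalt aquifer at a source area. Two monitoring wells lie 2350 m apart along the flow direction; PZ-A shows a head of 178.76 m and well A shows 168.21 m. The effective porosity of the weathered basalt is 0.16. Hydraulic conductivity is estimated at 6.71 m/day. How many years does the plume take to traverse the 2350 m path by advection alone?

34.2

Hydraulic gradient i = (178.76 − 168.21) / 2350 = 10.55 / 2350 = 0.004489.
Darcy flux q = K · i = 6.710 × 0.004489 = 0.03012 m/day.
Seepage velocity v = q / n_e = 0.03012 / 0.16 = 0.1883 m/day.
Travel time t = L / v = 2350 / 0.1883 = 12482 days = 34.17 years.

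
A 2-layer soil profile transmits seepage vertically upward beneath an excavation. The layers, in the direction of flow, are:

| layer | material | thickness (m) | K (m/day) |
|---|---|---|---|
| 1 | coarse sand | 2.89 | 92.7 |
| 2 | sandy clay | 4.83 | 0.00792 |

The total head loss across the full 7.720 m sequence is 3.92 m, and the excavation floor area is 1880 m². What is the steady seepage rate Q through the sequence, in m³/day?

12.1

Flow is perpendicular to layering, so the layers act in series and the equivalent K is the thickness-weighted harmonic mean.
Total thickness L = 2.89 + 4.83 = 7.720 m.
Σ(b_i/K_i) = 2.89/92.7 + 4.83/0.00792 = 609.9 d.
K_eq = L / Σ(b_i/K_i) = 7.720 / 609.9 = 0.01266 m/day.
Q = K_eq · A · (Δh/L) = 0.01266 × 1880 × (3.92/7.720) = 12.08 m³/day.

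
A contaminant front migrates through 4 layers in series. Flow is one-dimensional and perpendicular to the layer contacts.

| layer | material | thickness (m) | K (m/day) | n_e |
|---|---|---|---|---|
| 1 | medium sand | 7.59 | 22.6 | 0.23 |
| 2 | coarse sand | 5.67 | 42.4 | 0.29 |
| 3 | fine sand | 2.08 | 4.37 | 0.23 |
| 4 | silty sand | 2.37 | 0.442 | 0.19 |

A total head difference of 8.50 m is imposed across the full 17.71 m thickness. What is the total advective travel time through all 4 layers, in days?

3.20

With flow normal to the layers, continuity requires the same specific discharge q through every layer.
Σ(b_i/K_i) = 7.59/22.6 + 5.67/42.4 + 2.08/4.37 + 2.37/0.442 = 6.308 d.
q = Δh / Σ(b_i/K_i) = 8.50 / 6.308 = 1.348 m/day.
In each layer the seepage velocity is v_i = q/n_i, so the layer transit time is t_i = b_i·n_i / q:
  layer 1 (medium sand): t_1 = 7.59 × 0.23 / 1.348 = 1.295 d
  layer 2 (coarse sand): t_2 = 5.67 × 0.29 / 1.348 = 1.220 d
  layer 3 (fine sand): t_3 = 2.08 × 0.23 / 1.348 = 0.3550 d
  layer 4 (silty sand): t_4 = 2.37 × 0.19 / 1.348 = 0.3342 d
Total t = Σ t_i = 3.205 days.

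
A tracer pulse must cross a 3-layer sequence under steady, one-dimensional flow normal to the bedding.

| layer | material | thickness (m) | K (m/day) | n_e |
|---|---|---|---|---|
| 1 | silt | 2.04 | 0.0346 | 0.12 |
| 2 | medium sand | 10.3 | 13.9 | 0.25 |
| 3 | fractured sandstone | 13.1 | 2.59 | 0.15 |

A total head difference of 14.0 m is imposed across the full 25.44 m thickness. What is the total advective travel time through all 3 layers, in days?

With flow normal to the layers, continuity requires the same specific discharge q through every layer.
Σ(b_i/K_i) = 2.04/0.0346 + 10.3/13.9 + 13.1/2.59 = 64.76 d.
q = Δh / Σ(b_i/K_i) = 14.0 / 64.76 = 0.2162 m/day.
In each layer the seepage velocity is v_i = q/n_i, so the layer transit time is t_i = b_i·n_i / q:
  layer 1 (silt): t_1 = 2.04 × 0.12 / 0.2162 = 1.132 d
  layer 2 (medium sand): t_2 = 10.3 × 0.25 / 0.2162 = 11.91 d
  layer 3 (fractured sandstone): t_3 = 13.1 × 0.15 / 0.2162 = 9.089 d
Total t = Σ t_i = 22.13 days.

22.1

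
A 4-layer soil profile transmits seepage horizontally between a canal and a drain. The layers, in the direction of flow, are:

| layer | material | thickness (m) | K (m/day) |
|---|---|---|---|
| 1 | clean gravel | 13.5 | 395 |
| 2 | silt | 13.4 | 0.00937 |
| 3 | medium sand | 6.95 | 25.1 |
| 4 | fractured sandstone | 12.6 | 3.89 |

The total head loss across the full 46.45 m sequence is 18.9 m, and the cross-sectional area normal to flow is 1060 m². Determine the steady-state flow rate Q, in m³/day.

Flow is perpendicular to layering, so the layers act in series and the equivalent K is the thickness-weighted harmonic mean.
Total thickness L = 13.5 + 13.4 + 6.95 + 12.6 = 46.45 m.
Σ(b_i/K_i) = 13.5/395 + 13.4/0.00937 + 6.95/25.1 + 12.6/3.89 = 1434 d.
K_eq = L / Σ(b_i/K_i) = 46.45 / 1434 = 0.03240 m/day.
Q = K_eq · A · (Δh/L) = 0.03240 × 1060 × (18.9/46.45) = 13.97 m³/day.

14.0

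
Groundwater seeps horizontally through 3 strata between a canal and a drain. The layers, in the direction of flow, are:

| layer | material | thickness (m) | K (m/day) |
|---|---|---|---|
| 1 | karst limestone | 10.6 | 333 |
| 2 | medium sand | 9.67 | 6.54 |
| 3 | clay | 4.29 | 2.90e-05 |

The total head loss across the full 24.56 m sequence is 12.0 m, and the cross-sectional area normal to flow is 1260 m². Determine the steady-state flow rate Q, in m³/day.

Flow is perpendicular to layering, so the layers act in series and the equivalent K is the thickness-weighted harmonic mean.
Total thickness L = 10.6 + 9.67 + 4.29 = 24.56 m.
Σ(b_i/K_i) = 10.6/333 + 9.67/6.54 + 4.29/2.90e-05 = 1.479e+05 d.
K_eq = L / Σ(b_i/K_i) = 24.56 / 1.479e+05 = 0.0001660 m/day.
Q = K_eq · A · (Δh/L) = 0.0001660 × 1260 × (12.0/24.56) = 0.1022 m³/day.

0.102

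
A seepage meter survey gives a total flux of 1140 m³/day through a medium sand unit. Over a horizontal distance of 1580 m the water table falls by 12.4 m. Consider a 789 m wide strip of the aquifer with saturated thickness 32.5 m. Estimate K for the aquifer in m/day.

5.66

Cross-sectional area A = 789 × 32.5 = 25642 m².
Hydraulic gradient i = Δh / L = 12.4 / 1580 = 0.007848.
From Q = K·A·i, K = Q / (A·i) = 1140 / (25642 × 0.007848) = 5.665 m/day.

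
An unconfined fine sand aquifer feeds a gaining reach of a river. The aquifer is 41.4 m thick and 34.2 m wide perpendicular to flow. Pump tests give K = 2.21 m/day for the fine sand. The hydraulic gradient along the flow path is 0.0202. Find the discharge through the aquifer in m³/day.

Cross-sectional area A = 34.2 × 41.4 = 1416 m².
Hydraulic gradient i = 0.0202.
Darcy's law: Q = K · A · i = 2.210 × 1416 × 0.02020 = 63.21 m³/day.

63.2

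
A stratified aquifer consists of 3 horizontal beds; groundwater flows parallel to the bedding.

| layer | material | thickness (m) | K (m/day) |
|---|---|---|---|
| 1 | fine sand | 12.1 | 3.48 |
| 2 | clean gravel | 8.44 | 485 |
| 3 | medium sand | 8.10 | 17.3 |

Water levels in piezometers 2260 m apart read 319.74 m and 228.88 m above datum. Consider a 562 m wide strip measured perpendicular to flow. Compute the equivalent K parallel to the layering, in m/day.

149

Flow is parallel to layering, so each bed carries its own Darcy discharge and the transmissivities add.
Σ(K_i·b_i) = 3.48×12.1 + 485×8.44 + 17.3×8.10 = 4276 m²/day.
Total thickness b = 28.64 m, so K_eq = Σ(K_i·b_i)/b = 149.3 m/day.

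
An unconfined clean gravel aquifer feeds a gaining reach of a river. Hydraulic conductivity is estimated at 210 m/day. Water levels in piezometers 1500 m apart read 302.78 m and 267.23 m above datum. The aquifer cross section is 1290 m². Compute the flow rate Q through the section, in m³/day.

Hydraulic gradient i = (302.78 − 267.23) / 1500 = 35.55 / 1500 = 0.02370.
Darcy's law: Q = K · A · i = 210.0 × 1290 × 0.02370 = 6420 m³/day.

6420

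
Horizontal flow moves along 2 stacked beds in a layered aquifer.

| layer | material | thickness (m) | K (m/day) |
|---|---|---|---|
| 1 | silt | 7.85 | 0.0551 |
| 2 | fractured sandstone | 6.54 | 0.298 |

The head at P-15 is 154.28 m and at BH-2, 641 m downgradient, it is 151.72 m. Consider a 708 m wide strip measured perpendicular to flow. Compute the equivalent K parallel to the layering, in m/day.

0.165

Flow is parallel to layering, so each bed carries its own Darcy discharge and the transmissivities add.
Σ(K_i·b_i) = 0.0551×7.85 + 0.298×6.54 = 2.381 m²/day.
Total thickness b = 14.39 m, so K_eq = Σ(K_i·b_i)/b = 0.1655 m/day.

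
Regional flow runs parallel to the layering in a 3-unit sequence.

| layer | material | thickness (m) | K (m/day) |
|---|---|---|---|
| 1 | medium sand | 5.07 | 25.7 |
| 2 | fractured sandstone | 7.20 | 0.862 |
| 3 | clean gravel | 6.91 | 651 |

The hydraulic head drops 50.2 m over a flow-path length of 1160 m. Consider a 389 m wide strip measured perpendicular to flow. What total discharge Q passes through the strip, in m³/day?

78000

Flow is parallel to layering, so each bed carries its own Darcy discharge and the transmissivities add.
Σ(K_i·b_i) = 25.7×5.07 + 0.862×7.20 + 651×6.91 = 4635 m²/day.
Hydraulic gradient i = Δh / L = 50.2 / 1160 = 0.04328.
Q = Σ(K_i·b_i) · W · i = 4635 × 389 × 0.04328 = 78026 m³/day.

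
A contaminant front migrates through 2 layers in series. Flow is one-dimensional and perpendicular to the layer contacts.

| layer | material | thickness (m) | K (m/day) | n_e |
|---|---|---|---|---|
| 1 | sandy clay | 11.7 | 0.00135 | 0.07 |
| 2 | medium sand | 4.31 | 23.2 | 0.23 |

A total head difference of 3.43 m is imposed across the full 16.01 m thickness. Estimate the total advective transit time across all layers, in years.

With flow normal to the layers, continuity requires the same specific discharge q through every layer.
Σ(b_i/K_i) = 11.7/0.00135 + 4.31/23.2 = 8667 d.
q = Δh / Σ(b_i/K_i) = 3.43 / 8667 = 0.0003958 m/day.
In each layer the seepage velocity is v_i = q/n_i, so the layer transit time is t_i = b_i·n_i / q:
  layer 1 (sandy clay): t_1 = 11.7 × 0.07 / 0.0003958 = 2069 d
  layer 2 (medium sand): t_2 = 4.31 × 0.23 / 0.0003958 = 2505 d
Total t = Σ t_i = 4574 days = 12.52 years.

12.5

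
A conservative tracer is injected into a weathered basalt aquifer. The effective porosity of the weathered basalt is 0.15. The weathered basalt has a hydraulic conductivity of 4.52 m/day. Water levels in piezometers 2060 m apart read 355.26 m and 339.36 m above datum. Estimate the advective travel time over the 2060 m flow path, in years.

24.2

Hydraulic gradient i = (355.26 − 339.36) / 2060 = 15.9 / 2060 = 0.007718.
Darcy flux q = K · i = 4.520 × 0.007718 = 0.03489 m/day.
Seepage velocity v = q / n_e = 0.03489 / 0.15 = 0.2326 m/day.
Travel time t = L / v = 2060 / 0.2326 = 8857 days = 24.25 years.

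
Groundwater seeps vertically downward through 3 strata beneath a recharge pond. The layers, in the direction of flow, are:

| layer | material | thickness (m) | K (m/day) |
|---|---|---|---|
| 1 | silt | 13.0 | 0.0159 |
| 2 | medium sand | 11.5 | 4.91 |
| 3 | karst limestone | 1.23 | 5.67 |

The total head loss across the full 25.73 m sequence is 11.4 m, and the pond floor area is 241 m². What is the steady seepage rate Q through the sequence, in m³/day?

3.35

Flow is perpendicular to layering, so the layers act in series and the equivalent K is the thickness-weighted harmonic mean.
Total thickness L = 13.0 + 11.5 + 1.23 = 25.73 m.
Σ(b_i/K_i) = 13.0/0.0159 + 11.5/4.91 + 1.23/5.67 = 820.2 d.
K_eq = L / Σ(b_i/K_i) = 25.73 / 820.2 = 0.03137 m/day.
Q = K_eq · A · (Δh/L) = 0.03137 × 241 × (11.4/25.73) = 3.350 m³/day.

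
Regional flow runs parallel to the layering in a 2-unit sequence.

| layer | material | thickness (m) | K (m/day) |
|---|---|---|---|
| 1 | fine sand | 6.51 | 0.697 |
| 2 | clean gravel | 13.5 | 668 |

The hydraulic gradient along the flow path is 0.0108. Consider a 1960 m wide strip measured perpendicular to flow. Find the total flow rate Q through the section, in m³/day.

Flow is parallel to layering, so each bed carries its own Darcy discharge and the transmissivities add.
Σ(K_i·b_i) = 0.697×6.51 + 668×13.5 = 9023 m²/day.
Hydraulic gradient i = 0.0108.
Q = Σ(K_i·b_i) · W · i = 9023 × 1960 × 0.01080 = 1.910e+05 m³/day.

191000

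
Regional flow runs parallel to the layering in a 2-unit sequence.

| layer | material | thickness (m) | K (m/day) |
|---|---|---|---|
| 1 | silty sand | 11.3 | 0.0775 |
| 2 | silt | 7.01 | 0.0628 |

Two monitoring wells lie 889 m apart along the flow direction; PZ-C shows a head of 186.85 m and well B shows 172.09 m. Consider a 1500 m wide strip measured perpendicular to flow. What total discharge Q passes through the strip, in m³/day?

Flow is parallel to layering, so each bed carries its own Darcy discharge and the transmissivities add.
Σ(K_i·b_i) = 0.0775×11.3 + 0.0628×7.01 = 1.316 m²/day.
Hydraulic gradient i = (186.85 − 172.09) / 889 = 14.76 / 889 = 0.01660.
Q = Σ(K_i·b_i) · W · i = 1.316 × 1500 × 0.01660 = 32.77 m³/day.

32.8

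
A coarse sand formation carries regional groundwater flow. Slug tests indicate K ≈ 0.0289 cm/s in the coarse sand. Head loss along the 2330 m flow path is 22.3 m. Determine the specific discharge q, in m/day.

Convert K: 0.0289 cm/s × 864 = 24.97 m/day.
Hydraulic gradient i = Δh / L = 22.3 / 2330 = 0.009571.
Specific discharge q = K · i = 24.97 × 0.009571 = 0.2390 m/day.

0.239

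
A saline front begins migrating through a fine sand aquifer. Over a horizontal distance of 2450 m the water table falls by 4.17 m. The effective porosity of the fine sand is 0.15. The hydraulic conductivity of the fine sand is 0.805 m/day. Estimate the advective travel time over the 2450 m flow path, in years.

Hydraulic gradient i = Δh / L = 4.17 / 2450 = 0.001702.
Darcy flux q = K · i = 0.8050 × 0.001702 = 0.001370 m/day.
Seepage velocity v = q / n_e = 0.001370 / 0.15 = 0.009134 m/day.
Travel time t = L / v = 2450 / 0.009134 = 2.682e+05 days = 734.3 years.

734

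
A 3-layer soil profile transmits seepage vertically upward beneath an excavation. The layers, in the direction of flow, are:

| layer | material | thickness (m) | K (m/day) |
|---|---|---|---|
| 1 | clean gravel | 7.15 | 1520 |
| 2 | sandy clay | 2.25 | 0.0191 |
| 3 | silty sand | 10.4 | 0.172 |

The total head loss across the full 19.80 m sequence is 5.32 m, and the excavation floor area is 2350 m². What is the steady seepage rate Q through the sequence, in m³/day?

Flow is perpendicular to layering, so the layers act in series and the equivalent K is the thickness-weighted harmonic mean.
Total thickness L = 7.15 + 2.25 + 10.4 = 19.80 m.
Σ(b_i/K_i) = 7.15/1520 + 2.25/0.0191 + 10.4/0.172 = 178.3 d.
K_eq = L / Σ(b_i/K_i) = 19.80 / 178.3 = 0.1111 m/day.
Q = K_eq · A · (Δh/L) = 0.1111 × 2350 × (5.32/19.80) = 70.13 m³/day.

70.1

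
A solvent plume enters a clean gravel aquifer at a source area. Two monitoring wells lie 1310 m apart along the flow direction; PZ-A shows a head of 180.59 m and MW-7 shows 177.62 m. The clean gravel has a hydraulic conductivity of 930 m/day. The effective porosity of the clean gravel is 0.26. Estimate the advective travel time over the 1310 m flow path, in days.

162

Hydraulic gradient i = (180.59 − 177.62) / 1310 = 2.97 / 1310 = 0.002267.
Darcy flux q = K · i = 930.0 × 0.002267 = 2.108 m/day.
Seepage velocity v = q / n_e = 2.108 / 0.26 = 8.110 m/day.
Travel time t = L / v = 1310 / 8.110 = 161.5 days.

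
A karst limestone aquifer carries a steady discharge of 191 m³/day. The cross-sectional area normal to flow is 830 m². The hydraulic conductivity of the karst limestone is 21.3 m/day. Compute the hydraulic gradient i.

From Q = K·A·i, i = Q / (K·A) = 191 / (21.30 × 830.0) = 0.01080.

0.0108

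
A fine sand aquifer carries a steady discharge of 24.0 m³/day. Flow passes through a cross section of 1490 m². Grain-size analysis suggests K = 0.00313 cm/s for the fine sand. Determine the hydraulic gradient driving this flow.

Convert K: 0.00313 cm/s × 864 = 2.704 m/day.
From Q = K·A·i, i = Q / (K·A) = 24.0 / (2.704 × 1490) = 0.005956.

0.00596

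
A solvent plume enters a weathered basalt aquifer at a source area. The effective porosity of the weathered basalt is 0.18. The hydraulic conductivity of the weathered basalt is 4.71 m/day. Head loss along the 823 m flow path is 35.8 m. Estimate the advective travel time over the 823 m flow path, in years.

Hydraulic gradient i = Δh / L = 35.8 / 823 = 0.04350.
Darcy flux q = K · i = 4.710 × 0.04350 = 0.2049 m/day.
Seepage velocity v = q / n_e = 0.2049 / 0.18 = 1.138 m/day.
Travel time t = L / v = 823 / 1.138 = 723.0 days = 1.980 years.

1.98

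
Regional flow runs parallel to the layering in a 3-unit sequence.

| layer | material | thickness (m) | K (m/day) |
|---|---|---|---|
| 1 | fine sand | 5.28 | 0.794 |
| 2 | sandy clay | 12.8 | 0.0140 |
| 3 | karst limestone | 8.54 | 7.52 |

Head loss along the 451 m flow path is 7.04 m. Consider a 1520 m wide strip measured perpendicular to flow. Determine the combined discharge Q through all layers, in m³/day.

Flow is parallel to layering, so each bed carries its own Darcy discharge and the transmissivities add.
Σ(K_i·b_i) = 0.794×5.28 + 0.0140×12.8 + 7.52×8.54 = 68.59 m²/day.
Hydraulic gradient i = Δh / L = 7.04 / 451 = 0.01561.
Q = Σ(K_i·b_i) · W · i = 68.59 × 1520 × 0.01561 = 1627 m³/day.

1630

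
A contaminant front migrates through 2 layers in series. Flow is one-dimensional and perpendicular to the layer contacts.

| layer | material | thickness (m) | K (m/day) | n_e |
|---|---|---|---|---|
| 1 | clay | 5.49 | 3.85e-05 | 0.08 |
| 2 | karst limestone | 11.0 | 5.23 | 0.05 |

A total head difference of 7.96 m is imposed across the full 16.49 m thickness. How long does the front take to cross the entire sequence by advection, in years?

48.5

With flow normal to the layers, continuity requires the same specific discharge q through every layer.
Σ(b_i/K_i) = 5.49/3.85e-05 + 11.0/5.23 = 1.426e+05 d.
q = Δh / Σ(b_i/K_i) = 7.96 / 1.426e+05 = 5.582e-05 m/day.
In each layer the seepage velocity is v_i = q/n_i, so the layer transit time is t_i = b_i·n_i / q:
  layer 1 (clay): t_1 = 5.49 × 0.08 / 5.582e-05 = 7868 d
  layer 2 (karst limestone): t_2 = 11.0 × 0.05 / 5.582e-05 = 9853 d
Total t = Σ t_i = 17721 days = 48.52 years.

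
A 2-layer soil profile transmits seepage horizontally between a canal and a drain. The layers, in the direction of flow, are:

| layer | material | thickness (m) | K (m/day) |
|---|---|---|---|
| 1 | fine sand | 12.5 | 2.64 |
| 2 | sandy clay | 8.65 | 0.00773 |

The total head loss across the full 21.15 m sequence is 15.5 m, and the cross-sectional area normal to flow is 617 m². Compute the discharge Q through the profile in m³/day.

8.51

Flow is perpendicular to layering, so the layers act in series and the equivalent K is the thickness-weighted harmonic mean.
Total thickness L = 12.5 + 8.65 = 21.15 m.
Σ(b_i/K_i) = 12.5/2.64 + 8.65/0.00773 = 1124 d.
K_eq = L / Σ(b_i/K_i) = 21.15 / 1124 = 0.01882 m/day.
Q = K_eq · A · (Δh/L) = 0.01882 × 617 × (15.5/21.15) = 8.510 m³/day.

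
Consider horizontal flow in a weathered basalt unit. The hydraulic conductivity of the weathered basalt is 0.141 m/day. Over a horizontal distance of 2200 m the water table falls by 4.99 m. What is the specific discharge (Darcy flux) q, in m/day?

Hydraulic gradient i = Δh / L = 4.99 / 2200 = 0.002268.
Specific discharge q = K · i = 0.1410 × 0.002268 = 0.0003198 m/day.

0.000320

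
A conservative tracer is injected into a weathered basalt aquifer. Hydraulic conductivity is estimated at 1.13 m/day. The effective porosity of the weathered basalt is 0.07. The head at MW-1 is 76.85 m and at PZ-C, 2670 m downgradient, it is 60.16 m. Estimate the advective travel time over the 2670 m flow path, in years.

Hydraulic gradient i = (76.85 − 60.16) / 2670 = 16.69 / 2670 = 0.006251.
Darcy flux q = K · i = 1.130 × 0.006251 = 0.007064 m/day.
Seepage velocity v = q / n_e = 0.007064 / 0.07 = 0.1009 m/day.
Travel time t = L / v = 2670 / 0.1009 = 26460 days = 72.44 years.

72.4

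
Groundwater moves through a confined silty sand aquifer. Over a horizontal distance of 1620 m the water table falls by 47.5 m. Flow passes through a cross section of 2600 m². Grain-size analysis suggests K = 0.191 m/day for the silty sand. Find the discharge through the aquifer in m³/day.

14.6

Hydraulic gradient i = Δh / L = 47.5 / 1620 = 0.02932.
Darcy's law: Q = K · A · i = 0.1910 × 2600 × 0.02932 = 14.56 m³/day.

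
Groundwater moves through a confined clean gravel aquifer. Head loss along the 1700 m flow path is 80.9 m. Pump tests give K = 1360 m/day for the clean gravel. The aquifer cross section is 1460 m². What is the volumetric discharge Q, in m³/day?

94500

Hydraulic gradient i = Δh / L = 80.9 / 1700 = 0.04759.
Darcy's law: Q = K · A · i = 1360 × 1460 × 0.04759 = 94491 m³/day.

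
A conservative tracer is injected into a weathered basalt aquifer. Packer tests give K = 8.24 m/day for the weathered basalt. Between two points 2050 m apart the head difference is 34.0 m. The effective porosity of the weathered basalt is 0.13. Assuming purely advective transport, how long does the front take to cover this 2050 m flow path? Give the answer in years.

5.34

Hydraulic gradient i = Δh / L = 34.0 / 2050 = 0.01659.
Darcy flux q = K · i = 8.240 × 0.01659 = 0.1367 m/day.
Seepage velocity v = q / n_e = 0.1367 / 0.13 = 1.051 m/day.
Travel time t = L / v = 2050 / 1.051 = 1950 days = 5.339 years.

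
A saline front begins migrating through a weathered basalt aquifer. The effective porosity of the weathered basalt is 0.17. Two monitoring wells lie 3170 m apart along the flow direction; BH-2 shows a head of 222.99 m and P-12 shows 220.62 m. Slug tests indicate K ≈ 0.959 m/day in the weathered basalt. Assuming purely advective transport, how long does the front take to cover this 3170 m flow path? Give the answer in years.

Hydraulic gradient i = (222.99 − 220.62) / 3170 = 2.37 / 3170 = 0.0007476.
Darcy flux q = K · i = 0.9590 × 0.0007476 = 0.0007170 m/day.
Seepage velocity v = q / n_e = 0.0007170 / 0.17 = 0.004218 m/day.
Travel time t = L / v = 3170 / 0.004218 = 7.516e+05 days = 2058 years.

2060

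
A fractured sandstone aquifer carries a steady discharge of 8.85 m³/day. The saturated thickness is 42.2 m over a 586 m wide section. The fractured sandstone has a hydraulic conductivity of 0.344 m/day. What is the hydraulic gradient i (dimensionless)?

0.00104

Cross-sectional area A = 586 × 42.2 = 24729 m².
From Q = K·A·i, i = Q / (K·A) = 8.85 / (0.3440 × 24729) = 0.001040.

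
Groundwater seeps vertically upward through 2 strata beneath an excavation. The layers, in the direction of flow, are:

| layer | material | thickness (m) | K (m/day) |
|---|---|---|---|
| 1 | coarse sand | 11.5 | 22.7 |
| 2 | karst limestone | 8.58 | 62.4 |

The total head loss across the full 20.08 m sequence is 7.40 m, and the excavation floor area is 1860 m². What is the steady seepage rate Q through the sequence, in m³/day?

21400

Flow is perpendicular to layering, so the layers act in series and the equivalent K is the thickness-weighted harmonic mean.
Total thickness L = 11.5 + 8.58 = 20.08 m.
Σ(b_i/K_i) = 11.5/22.7 + 8.58/62.4 = 0.6441 d.
K_eq = L / Σ(b_i/K_i) = 20.08 / 0.6441 = 31.17 m/day.
Q = K_eq · A · (Δh/L) = 31.17 × 1860 × (7.40/20.08) = 21369 m³/day.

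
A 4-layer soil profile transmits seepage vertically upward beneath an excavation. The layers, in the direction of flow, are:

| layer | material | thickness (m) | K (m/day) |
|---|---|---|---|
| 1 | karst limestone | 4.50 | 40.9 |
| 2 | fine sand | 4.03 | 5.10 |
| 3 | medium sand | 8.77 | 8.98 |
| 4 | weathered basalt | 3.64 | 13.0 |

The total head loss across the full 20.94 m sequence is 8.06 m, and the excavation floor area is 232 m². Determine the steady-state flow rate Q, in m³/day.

867

Flow is perpendicular to layering, so the layers act in series and the equivalent K is the thickness-weighted harmonic mean.
Total thickness L = 4.50 + 4.03 + 8.77 + 3.64 = 20.94 m.
Σ(b_i/K_i) = 4.50/40.9 + 4.03/5.10 + 8.77/8.98 + 3.64/13.0 = 2.157 d.
K_eq = L / Σ(b_i/K_i) = 20.94 / 2.157 = 9.709 m/day.
Q = K_eq · A · (Δh/L) = 9.709 × 232 × (8.06/20.94) = 867.0 m³/day.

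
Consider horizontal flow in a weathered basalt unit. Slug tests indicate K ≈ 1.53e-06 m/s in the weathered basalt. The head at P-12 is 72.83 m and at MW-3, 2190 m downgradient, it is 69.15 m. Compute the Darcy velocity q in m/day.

0.000222

Convert K: 1.53e-06 m/s × 86400 = 0.1322 m/day.
Hydraulic gradient i = (72.83 − 69.15) / 2190 = 3.68 / 2190 = 0.001680.
Specific discharge q = K · i = 0.1322 × 0.001680 = 0.0002221 m/day.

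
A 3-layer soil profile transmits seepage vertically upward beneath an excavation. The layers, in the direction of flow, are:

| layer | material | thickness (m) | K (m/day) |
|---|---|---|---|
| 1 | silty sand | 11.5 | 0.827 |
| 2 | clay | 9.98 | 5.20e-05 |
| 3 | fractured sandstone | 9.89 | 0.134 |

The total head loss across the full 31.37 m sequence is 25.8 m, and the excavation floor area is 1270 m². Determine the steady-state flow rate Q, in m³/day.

0.171

Flow is perpendicular to layering, so the layers act in series and the equivalent K is the thickness-weighted harmonic mean.
Total thickness L = 11.5 + 9.98 + 9.89 = 31.37 m.
Σ(b_i/K_i) = 11.5/0.827 + 9.98/5.20e-05 + 9.89/0.134 = 1.920e+05 d.
K_eq = L / Σ(b_i/K_i) = 31.37 / 1.920e+05 = 0.0001634 m/day.
Q = K_eq · A · (Δh/L) = 0.0001634 × 1270 × (25.8/31.37) = 0.1706 m³/day.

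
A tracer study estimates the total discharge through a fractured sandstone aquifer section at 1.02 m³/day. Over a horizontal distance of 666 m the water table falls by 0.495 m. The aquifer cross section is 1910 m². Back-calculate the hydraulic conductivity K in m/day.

0.719

Hydraulic gradient i = Δh / L = 0.495 / 666 = 0.0007432.
From Q = K·A·i, K = Q / (A·i) = 1.02 / (1910 × 0.0007432) = 0.7185 m/day.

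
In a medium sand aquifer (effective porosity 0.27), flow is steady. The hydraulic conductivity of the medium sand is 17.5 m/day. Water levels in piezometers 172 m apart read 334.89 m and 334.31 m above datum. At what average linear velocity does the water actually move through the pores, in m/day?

Hydraulic gradient i = (334.89 − 334.31) / 172 = 0.58 / 172 = 0.003372.
Darcy flux q = K · i = 17.50 × 0.003372 = 0.05901 m/day.
Seepage velocity v = q / n_e = 0.05901 / 0.27 = 0.2186 m/day.

0.219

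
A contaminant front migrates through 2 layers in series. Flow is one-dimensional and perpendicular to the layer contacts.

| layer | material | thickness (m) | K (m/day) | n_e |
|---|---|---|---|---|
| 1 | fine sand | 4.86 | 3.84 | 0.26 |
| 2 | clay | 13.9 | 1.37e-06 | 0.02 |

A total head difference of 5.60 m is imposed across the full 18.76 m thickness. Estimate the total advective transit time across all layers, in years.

With flow normal to the layers, continuity requires the same specific discharge q through every layer.
Σ(b_i/K_i) = 4.86/3.84 + 13.9/1.37e-06 = 1.015e+07 d.
q = Δh / Σ(b_i/K_i) = 5.60 / 1.015e+07 = 5.519e-07 m/day.
In each layer the seepage velocity is v_i = q/n_i, so the layer transit time is t_i = b_i·n_i / q:
  layer 1 (fine sand): t_1 = 4.86 × 0.26 / 5.519e-07 = 2.289e+06 d
  layer 2 (clay): t_2 = 13.9 × 0.02 / 5.519e-07 = 5.037e+05 d
Total t = Σ t_i = 2.793e+06 days = 7647 years.

7650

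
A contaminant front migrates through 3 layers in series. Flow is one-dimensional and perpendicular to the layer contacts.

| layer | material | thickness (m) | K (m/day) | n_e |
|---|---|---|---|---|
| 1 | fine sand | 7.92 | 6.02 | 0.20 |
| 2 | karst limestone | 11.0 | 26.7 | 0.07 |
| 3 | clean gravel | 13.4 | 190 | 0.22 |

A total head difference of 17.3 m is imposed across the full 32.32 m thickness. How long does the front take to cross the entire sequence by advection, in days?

With flow normal to the layers, continuity requires the same specific discharge q through every layer.
Σ(b_i/K_i) = 7.92/6.02 + 11.0/26.7 + 13.4/190 = 1.798 d.
q = Δh / Σ(b_i/K_i) = 17.3 / 1.798 = 9.621 m/day.
In each layer the seepage velocity is v_i = q/n_i, so the layer transit time is t_i = b_i·n_i / q:
  layer 1 (fine sand): t_1 = 7.92 × 0.20 / 9.621 = 0.1646 d
  layer 2 (karst limestone): t_2 = 11.0 × 0.07 / 9.621 = 0.08003 d
  layer 3 (clean gravel): t_3 = 13.4 × 0.22 / 9.621 = 0.3064 d
Total t = Σ t_i = 0.5511 days.

0.551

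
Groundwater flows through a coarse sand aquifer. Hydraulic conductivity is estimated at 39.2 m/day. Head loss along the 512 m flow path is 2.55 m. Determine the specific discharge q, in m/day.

0.195

Hydraulic gradient i = Δh / L = 2.55 / 512 = 0.004980.
Specific discharge q = K · i = 39.20 × 0.004980 = 0.1952 m/day.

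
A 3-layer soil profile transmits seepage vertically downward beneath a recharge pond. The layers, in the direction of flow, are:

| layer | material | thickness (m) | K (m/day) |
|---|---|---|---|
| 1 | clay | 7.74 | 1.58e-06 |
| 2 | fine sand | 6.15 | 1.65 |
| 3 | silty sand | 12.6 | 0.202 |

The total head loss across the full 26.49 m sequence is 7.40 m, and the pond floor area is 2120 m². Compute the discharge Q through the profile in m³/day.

Flow is perpendicular to layering, so the layers act in series and the equivalent K is the thickness-weighted harmonic mean.
Total thickness L = 7.74 + 6.15 + 12.6 = 26.49 m.
Σ(b_i/K_i) = 7.74/1.58e-06 + 6.15/1.65 + 12.6/0.202 = 4.899e+06 d.
K_eq = L / Σ(b_i/K_i) = 26.49 / 4.899e+06 = 5.407e-06 m/day.
Q = K_eq · A · (Δh/L) = 5.407e-06 × 2120 × (7.40/26.49) = 0.003202 m³/day.

0.00320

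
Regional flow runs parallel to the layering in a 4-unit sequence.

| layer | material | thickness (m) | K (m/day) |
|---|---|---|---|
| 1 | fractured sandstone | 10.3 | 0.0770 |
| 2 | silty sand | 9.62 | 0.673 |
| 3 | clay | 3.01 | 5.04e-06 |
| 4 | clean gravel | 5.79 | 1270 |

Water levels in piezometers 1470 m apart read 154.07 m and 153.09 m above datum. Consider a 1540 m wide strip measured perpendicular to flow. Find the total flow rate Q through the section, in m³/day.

7560

Flow is parallel to layering, so each bed carries its own Darcy discharge and the transmissivities add.
Σ(K_i·b_i) = 0.0770×10.3 + 0.673×9.62 + 5.04e-06×3.01 + 1270×5.79 = 7361 m²/day.
Hydraulic gradient i = (154.07 − 153.09) / 1470 = 0.98 / 1470 = 0.0006667.
Q = Σ(K_i·b_i) · W · i = 7361 × 1540 × 0.0006667 = 7557 m³/day.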